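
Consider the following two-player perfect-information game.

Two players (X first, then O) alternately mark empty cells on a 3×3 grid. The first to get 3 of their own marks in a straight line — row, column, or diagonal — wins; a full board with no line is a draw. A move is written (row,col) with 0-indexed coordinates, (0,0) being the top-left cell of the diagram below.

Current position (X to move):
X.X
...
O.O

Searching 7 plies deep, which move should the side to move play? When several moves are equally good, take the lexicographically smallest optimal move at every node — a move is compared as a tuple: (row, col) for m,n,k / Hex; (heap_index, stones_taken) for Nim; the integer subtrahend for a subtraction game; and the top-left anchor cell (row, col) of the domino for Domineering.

X's best at [X.X/.../O.O]: (0,1)

[X.X/.../O.O] X move#1: (0,1):+1/XXX/.../O.O*, (1,0):-1/X.X/X../O.O, (1,1):-1/X.X/.X./O.O, (1,2):-1/X.X/..X/O.O, (2,1):+0/X.X/.../OXO
[XXX/.../O.O] end (terminal -1, O#2); searched X.X/.../O.O to 7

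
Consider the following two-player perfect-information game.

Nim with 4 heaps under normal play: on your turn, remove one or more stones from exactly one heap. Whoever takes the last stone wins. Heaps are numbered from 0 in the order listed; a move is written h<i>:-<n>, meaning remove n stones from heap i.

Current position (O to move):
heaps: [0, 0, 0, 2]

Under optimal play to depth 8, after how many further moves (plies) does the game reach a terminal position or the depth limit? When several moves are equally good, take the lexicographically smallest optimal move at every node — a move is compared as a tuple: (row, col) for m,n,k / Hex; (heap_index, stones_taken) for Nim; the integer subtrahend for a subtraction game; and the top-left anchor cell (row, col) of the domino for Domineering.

PV length from [(0,0,0,2)]: 1 ply

ply 1, O at (0,0,0,2) | h3:-1=-1→(0,0,0,1); h3:-2=+1→(0,0,0,0)*
ply 2: (0,0,0,0) is terminal -1 (X); from (0,0,0,2) depth 8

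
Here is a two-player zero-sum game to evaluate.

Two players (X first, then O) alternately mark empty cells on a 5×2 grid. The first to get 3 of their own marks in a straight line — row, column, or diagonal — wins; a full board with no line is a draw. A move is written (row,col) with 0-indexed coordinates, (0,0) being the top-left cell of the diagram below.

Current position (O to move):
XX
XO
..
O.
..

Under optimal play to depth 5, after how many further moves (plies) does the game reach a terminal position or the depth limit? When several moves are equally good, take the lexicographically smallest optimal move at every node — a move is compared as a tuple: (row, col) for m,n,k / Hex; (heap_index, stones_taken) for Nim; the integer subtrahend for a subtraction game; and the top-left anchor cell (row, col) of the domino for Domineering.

PV length from [XX/XO/../O./..]: 5 plies

ply 1, O at XX/XO/../O./.. | (2,0)=+0→XX/XO/O./O./..*; (2,1)=-1→XX/XO/.O/O./..; (3,1)=-1→XX/XO/../OO/..; (4,0)=-1→XX/XO/../O./O.; (4,1)=-1→XX/XO/../O./.O
ply 2, X at XX/XO/O./O./.. | (2,1)=-1→XX/XO/OX/O./..; (3,1)=-1→XX/XO/O./OX/..; (4,0)=+0→XX/XO/O./O./X.*; (4,1)=-1→XX/XO/O./O./.X
ply 3, O at XX/XO/O./O./X. | (2,1)=+0→XX/XO/OO/O./X.*; (3,1)=+0→XX/XO/O./OO/X.; (4,1)=+0→XX/XO/O./O./XO
ply 4, X at XX/XO/OO/O./X. | (3,1)=+0→XX/XO/OO/OX/X.*; (4,1)=-1→XX/XO/OO/O./XX
ply 5, O at XX/XO/OO/OX/X. | (4,1)=+0→XX/XO/OO/OX/XO*
ply 6: XX/XO/OO/OX/XO is terminal +0 (X); from XX/XO/../O./.. depth 5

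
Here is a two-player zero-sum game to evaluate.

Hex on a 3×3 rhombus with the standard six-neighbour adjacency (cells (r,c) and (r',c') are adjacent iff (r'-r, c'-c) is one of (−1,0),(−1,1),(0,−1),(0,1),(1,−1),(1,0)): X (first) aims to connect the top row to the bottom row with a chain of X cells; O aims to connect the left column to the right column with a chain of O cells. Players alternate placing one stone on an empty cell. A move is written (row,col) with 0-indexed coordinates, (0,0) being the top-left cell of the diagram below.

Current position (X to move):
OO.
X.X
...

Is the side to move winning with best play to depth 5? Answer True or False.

ply 1, X at OO./X.X/... | (0,2)=+1→OOX/X.X/...*; (1,1)=-1→OO./XXX/...; (2,0)=-1→OO./X.X/X..; (2,1)=-1→OO./X.X/.X.; (2,2)=-1→OO./X.X/..X
ply 2, O at OOX/X.X/... | (1,1)=-1→OOX/XOX/...*; (2,0)=-1→OOX/X.X/O..; (2,1)=-1→OOX/X.X/.O.; (2,2)=-1→OOX/X.X/..O
ply 3, X at OOX/XOX/... | (2,0)=+1→OOX/XOX/X..*; (2,1)=+1→OOX/XOX/.X.; (2,2)=+1→OOX/XOX/..X
ply 4, O at OOX/XOX/X.. | (2,1)=-1→OOX/XOX/XO.*; (2,2)=-1→OOX/XOX/X.O
ply 5, X at OOX/XOX/XO. | (2,2)=+1→OOX/XOX/XOX*
ply 6: OOX/XOX/XOX is terminal -1 (O); from OO./X.X/... depth 5

X winning at [OO./X.X/...]: True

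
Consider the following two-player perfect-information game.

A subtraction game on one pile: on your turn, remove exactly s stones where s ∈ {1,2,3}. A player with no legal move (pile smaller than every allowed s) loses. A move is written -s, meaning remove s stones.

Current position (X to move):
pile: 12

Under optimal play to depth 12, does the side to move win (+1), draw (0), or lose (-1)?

value(12, X) = -1

p1 X@[12]: -1[11]-1* -2[10]-1 -3[9]-1
p2 O@[11]: -1[10]-1 -2[9]-1 -3[8]+1*
p3 X@[8]: -1[7]-1* -2[6]-1 -3[5]-1
p4 O@[7]: -1[6]-1 -2[5]-1 -3[4]+1*
p5 X@[4]: -1[3]-1* -2[2]-1 -3[1]-1
p6 O@[3]: -1[2]-1 -2[1]-1 -3[0]+1*
p7 X@[0] terminal -1; root [12] d12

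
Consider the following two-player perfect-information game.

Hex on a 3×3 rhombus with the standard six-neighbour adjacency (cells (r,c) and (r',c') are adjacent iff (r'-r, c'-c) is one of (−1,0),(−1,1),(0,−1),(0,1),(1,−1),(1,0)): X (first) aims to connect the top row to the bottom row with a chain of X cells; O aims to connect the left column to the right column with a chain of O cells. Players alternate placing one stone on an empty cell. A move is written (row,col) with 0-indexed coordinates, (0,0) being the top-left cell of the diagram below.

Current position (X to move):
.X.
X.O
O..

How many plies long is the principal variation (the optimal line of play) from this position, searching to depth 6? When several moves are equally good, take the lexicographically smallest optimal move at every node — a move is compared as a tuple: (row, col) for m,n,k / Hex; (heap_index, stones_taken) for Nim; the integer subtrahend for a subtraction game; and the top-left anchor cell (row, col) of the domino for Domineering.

[.X./X.O/O..] X move#1: (0,0):-1/XX./X.O/O..*, (0,2):-1/.XX/X.O/O.., (1,1):-1/.X./XXO/O.., (2,1):-1/.X./X.O/OX., (2,2):-1/.X./X.O/O.X
[XX./X.O/O..] O move#2: (0,2):+1/XXO/X.O/O..*, (1,1):+1/XX./XOO/O.., (2,1):+1/XX./X.O/OO., (2,2):+1/XX./X.O/O.O
[XXO/X.O/O..] X move#3: (1,1):-1/XXO/XXO/O..*, (2,1):-1/XXO/X.O/OX., (2,2):-1/XXO/X.O/O.X
[XXO/XXO/O..] O move#4: (2,1):+1/XXO/XXO/OO.*, (2,2):-1/XXO/XXO/O.O
[XXO/XXO/OO.] end (terminal -1, X#5); searched .X./X.O/O.. to 6

PV length from [.X./X.O/O..]: 4 plies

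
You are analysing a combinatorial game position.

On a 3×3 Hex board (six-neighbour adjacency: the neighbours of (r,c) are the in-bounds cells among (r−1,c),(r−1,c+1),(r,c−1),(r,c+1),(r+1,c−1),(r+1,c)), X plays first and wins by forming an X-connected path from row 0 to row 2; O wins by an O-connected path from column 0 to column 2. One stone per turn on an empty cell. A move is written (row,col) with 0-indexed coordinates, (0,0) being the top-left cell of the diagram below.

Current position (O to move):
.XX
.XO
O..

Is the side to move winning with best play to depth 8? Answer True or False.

[.XX/.XO/O..] O move#1: (0,0):-1/OXX/.XO/O.., (1,0):-1/.XX/OXO/O.., (2,1):+1/.XX/.XO/OO.*, (2,2):-1/.XX/.XO/O.O
[.XX/.XO/OO.] end (terminal -1, X#2); searched .XX/.XO/O.. to 8

O winning at [.XX/.XO/O..]: True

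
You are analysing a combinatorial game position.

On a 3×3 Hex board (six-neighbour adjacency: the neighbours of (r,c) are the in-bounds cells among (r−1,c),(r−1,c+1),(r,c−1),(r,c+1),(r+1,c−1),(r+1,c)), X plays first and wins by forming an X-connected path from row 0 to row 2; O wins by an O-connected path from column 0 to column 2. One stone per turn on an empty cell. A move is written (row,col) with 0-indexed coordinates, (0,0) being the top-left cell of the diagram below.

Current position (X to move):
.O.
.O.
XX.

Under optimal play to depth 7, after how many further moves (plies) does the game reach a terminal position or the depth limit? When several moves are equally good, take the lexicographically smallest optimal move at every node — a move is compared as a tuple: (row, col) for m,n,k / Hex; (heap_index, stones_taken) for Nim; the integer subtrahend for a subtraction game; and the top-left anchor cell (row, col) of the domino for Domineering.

PV length from [.O./.O./XX.]: 4 plies

ply 1, X at .O./.O./XX. | (0,0)=-1→XO./.O./XX.*; (0,2)=-1→.OX/.O./XX.; (1,0)=-1→.O./XO./XX.; (1,2)=-1→.O./.OX/XX.; (2,2)=-1→.O./.O./XXX
ply 2, O at XO./.O./XX. | (0,2)=-1→XOO/.O./XX.; (1,0)=+1→XO./OO./XX.*; (1,2)=-1→XO./.OO/XX.; (2,2)=-1→XO./.O./XXO
ply 3, X at XO./OO./XX. | (0,2)=-1→XOX/OO./XX.*; (1,2)=-1→XO./OOX/XX.; (2,2)=-1→XO./OO./XXX
ply 4, O at XOX/OO./XX. | (1,2)=+1→XOX/OOO/XX.*; (2,2)=-1→XOX/OO./XXO
ply 5: XOX/OOO/XX. is terminal -1 (X); from .O./.O./XX. depth 7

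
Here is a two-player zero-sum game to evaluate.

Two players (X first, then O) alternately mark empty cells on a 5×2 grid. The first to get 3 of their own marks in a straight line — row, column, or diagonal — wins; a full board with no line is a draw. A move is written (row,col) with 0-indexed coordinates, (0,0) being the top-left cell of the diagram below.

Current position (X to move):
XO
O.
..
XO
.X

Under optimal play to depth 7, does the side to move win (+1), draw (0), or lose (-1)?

ply 1, X at XO/O./../XO/.X | (1,1)=+0→XO/OX/../XO/.X*; (2,0)=+0→XO/O./X./XO/.X; (2,1)=+0→XO/O./.X/XO/.X; (4,0)=+0→XO/O./../XO/XX
ply 2, O at XO/OX/../XO/.X | (2,0)=+0→XO/OX/O./XO/.X*; (2,1)=+0→XO/OX/.O/XO/.X; (4,0)=+0→XO/OX/../XO/OX
ply 3, X at XO/OX/O./XO/.X | (2,1)=+0→XO/OX/OX/XO/.X*; (4,0)=+0→XO/OX/O./XO/XX
ply 4, O at XO/OX/OX/XO/.X | (4,0)=+0→XO/OX/OX/XO/OX*
ply 5: XO/OX/OX/XO/OX is terminal +0 (X); from XO/O./../XO/.X depth 7

value(XO/O./../XO/.X, X) = 0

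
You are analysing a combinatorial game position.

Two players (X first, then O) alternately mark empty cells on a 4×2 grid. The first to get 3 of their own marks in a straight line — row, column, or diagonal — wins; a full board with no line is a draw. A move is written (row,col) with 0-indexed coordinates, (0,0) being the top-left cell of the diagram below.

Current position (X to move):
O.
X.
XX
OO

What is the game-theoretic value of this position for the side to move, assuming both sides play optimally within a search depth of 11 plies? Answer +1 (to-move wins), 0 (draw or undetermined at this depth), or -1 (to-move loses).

p1 X@[O./X./XX/OO]: (0,1)[OX/X./XX/OO]+0* (1,1)[O./XX/XX/OO]+0
p2 O@[OX/X./XX/OO]: (1,1)[OX/XO/XX/OO]+0*
p3 X@[OX/XO/XX/OO] terminal +0; root [O./X./XX/OO] d11

value(O./X./XX/OO, X) = 0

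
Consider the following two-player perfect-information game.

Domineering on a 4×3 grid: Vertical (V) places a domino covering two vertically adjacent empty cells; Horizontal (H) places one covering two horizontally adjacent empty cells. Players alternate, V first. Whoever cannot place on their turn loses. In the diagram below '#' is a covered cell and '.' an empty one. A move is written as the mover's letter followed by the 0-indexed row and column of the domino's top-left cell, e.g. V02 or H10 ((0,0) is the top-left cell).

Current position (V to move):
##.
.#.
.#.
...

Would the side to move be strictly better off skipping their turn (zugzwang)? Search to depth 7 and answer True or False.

p1 V@[##./.#./.#./...]: V02[###/.##/.#./...]+1* V10[##./##./##./...]+1 V12[##./.##/.##/...]+1 V20[##./.#./##./#..]+1 V22[##./.#./.##/..#]+1
p2 H@[###/.##/.#./...]: H30[###/.##/.#./##.]-1* H31[###/.##/.#./.##]-1
p3 V@[###/.##/.#./##.]: V10[###/###/##./##.]+1* V22[###/.##/.##/###]+1
p4 H@[###/###/##./##.] terminal -1; root [##./.#./.#./...] d7
suppose V passes — search the same position with H to move:
pass> p1 H@[##./.#./.#./...]: H30[##./.#./.#./##.]-1* H31[##./.#./.#./.##]-1
pass> p2 V@[##./.#./.#./##.]: V02[###/.##/.#./##.]+1* V10[##./##./##./##.]+1 V12[##./.##/.##/##.]+1 V22[##./.#./.##/###]+1
pass> p3 H@[###/.##/.#./##.] terminal -1; root [##./.#./.#./...] d7
for V: play +1, pass +1

zugzwang(##./.#./.#./..., V) = False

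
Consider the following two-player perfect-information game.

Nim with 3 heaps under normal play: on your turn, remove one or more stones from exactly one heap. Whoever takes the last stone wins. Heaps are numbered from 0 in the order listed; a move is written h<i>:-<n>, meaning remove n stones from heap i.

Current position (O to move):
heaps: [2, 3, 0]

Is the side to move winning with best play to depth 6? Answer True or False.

O winning at [(2,3,0)]: True

[(2,3,0)] O move#1: h0:-1:-1/(1,3,0), h0:-2:-1/(0,3,0), h1:-1:+1/(2,2,0)*, h1:-2:-1/(2,1,0), h1:-3:-1/(2,0,0)
[(2,2,0)] X move#2: h0:-1:-1/(1,2,0)*, h0:-2:-1/(0,2,0), h1:-1:-1/(2,1,0), h1:-2:-1/(2,0,0)
[(1,2,0)] O move#3: h0:-1:-1/(0,2,0), h1:-1:+1/(1,1,0)*, h1:-2:-1/(1,0,0)
[(1,1,0)] X move#4: h0:-1:-1/(0,1,0)*, h1:-1:-1/(1,0,0)
[(0,1,0)] O move#5: h1:-1:+1/(0,0,0)*
[(0,0,0)] end (terminal -1, X#6); searched (2,3,0) to 6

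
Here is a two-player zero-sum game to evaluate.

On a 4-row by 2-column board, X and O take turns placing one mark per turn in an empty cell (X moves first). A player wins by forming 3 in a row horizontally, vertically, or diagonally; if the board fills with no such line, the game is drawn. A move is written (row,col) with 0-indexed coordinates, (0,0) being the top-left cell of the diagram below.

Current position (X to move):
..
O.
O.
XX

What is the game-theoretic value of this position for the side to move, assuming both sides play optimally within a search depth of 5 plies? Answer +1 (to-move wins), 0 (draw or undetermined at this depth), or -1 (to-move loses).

value(../O./O./XX, X) = 0

ply 1, X at ../O./O./XX | (0,0)=+0→X./O./O./XX*; (0,1)=-1→.X/O./O./XX; (1,1)=-1→../OX/O./XX; (2,1)=-1→../O./OX/XX
ply 2, O at X./O./O./XX | (0,1)=+0→XO/O./O./XX*; (1,1)=+0→X./OO/O./XX; (2,1)=+0→X./O./OO/XX
ply 3, X at XO/O./O./XX | (1,1)=+0→XO/OX/O./XX*; (2,1)=+0→XO/O./OX/XX
ply 4, O at XO/OX/O./XX | (2,1)=+0→XO/OX/OO/XX*
ply 5: XO/OX/OO/XX is terminal +0 (X); from ../O./O./XX depth 5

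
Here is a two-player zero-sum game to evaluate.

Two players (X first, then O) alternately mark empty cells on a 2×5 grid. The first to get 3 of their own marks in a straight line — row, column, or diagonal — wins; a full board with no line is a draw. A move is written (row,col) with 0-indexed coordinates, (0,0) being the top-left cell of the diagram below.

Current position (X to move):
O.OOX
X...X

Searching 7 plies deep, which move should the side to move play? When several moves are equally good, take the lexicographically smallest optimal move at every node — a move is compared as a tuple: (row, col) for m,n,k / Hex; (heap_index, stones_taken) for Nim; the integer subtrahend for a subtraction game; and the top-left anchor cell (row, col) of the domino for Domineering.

ply 1, X at O.OOX/X...X | (0,1)=+0→OXOOX/X...X*; (1,1)=-1→O.OOX/XX..X; (1,2)=-1→O.OOX/X.X.X; (1,3)=-1→O.OOX/X..XX
ply 2, O at OXOOX/X...X | (1,1)=+0→OXOOX/XO..X*; (1,2)=+0→OXOOX/X.O.X; (1,3)=+0→OXOOX/X..OX
ply 3, X at OXOOX/XO..X | (1,2)=+0→OXOOX/XOX.X*; (1,3)=+0→OXOOX/XO.XX
ply 4, O at OXOOX/XOX.X | (1,3)=+0→OXOOX/XOXOX*
ply 5: OXOOX/XOXOX is terminal +0 (X); from O.OOX/X...X depth 7

X's best at [O.OOX/X...X]: (0,1)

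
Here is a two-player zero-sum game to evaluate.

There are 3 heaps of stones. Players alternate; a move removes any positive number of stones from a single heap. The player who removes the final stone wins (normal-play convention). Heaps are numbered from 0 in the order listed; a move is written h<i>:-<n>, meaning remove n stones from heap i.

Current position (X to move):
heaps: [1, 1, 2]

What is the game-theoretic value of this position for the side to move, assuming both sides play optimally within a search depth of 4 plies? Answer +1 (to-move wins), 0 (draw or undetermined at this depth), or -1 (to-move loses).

[(1,1,2)] X move#1: h0:-1:-1/(0,1,2), h1:-1:-1/(1,0,2), h2:-1:-1/(1,1,1), h2:-2:+1/(1,1,0)*
[(1,1,0)] O move#2: h0:-1:-1/(0,1,0)*, h1:-1:-1/(1,0,0)
[(0,1,0)] X move#3: h1:-1:+1/(0,0,0)*
[(0,0,0)] end (terminal -1, O#4); searched (1,1,2) to 4

value((1,1,2), X) = +1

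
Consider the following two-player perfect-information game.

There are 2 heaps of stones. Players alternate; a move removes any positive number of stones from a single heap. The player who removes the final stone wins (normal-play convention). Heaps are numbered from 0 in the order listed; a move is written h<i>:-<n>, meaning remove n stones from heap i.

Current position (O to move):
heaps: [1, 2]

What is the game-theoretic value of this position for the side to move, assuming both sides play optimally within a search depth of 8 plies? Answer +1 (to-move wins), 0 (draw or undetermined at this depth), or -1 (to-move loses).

ply 1, O at (1,2) | h0:-1=-1→(0,2); h1:-1=+1→(1,1)*; h1:-2=-1→(1,0)
ply 2, X at (1,1) | h0:-1=-1→(0,1)*; h1:-1=-1→(1,0)
ply 3, O at (0,1) | h1:-1=+1→(0,0)*
ply 4: (0,0) is terminal -1 (X); from (1,2) depth 8

value((1,2), O) = +1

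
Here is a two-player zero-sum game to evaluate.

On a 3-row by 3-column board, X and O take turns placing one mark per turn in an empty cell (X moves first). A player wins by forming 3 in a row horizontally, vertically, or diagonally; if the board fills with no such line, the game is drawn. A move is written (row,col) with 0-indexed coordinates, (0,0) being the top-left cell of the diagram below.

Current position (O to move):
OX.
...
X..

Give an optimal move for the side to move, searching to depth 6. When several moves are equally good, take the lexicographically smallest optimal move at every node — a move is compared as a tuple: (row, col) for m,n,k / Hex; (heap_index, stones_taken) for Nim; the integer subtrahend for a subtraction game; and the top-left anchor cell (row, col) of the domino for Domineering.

p1 O@[OX./.../X..]: (0,2)[OXO/.../X..]-1 (1,0)[OX./O../X..]-1 (1,1)[OX./.O./X..]+0* (1,2)[OX./..O/X..]-1 (2,1)[OX./.../XO.]+0 (2,2)[OX./.../X.O]-1
p2 X@[OX./.O./X..]: (0,2)[OXX/.O./X..]-1 (1,0)[OX./XO./X..]-1 (1,2)[OX./.OX/X..]-1 (2,1)[OX./.O./XX.]-1 (2,2)[OX./.O./X.X]+0*
p3 O@[OX./.O./X.X]: (0,2)[OXO/.O./X.X]-1 (1,0)[OX./OO./X.X]-1 (1,2)[OX./.OO/X.X]-1 (2,1)[OX./.O./XOX]+0*
p4 X@[OX./.O./XOX]: (0,2)[OXX/.O./XOX]+0* (1,0)[OX./XO./XOX]+0 (1,2)[OX./.OX/XOX]+0
p5 O@[OXX/.O./XOX]: (1,0)[OXX/OO./XOX]-1 (1,2)[OXX/.OO/XOX]+0*
p6 X@[OXX/.OO/XOX]: (1,0)[OXX/XOO/XOX]+0*
p7 O@[OXX/XOO/XOX] terminal +0; root [OX./.../X..] d6

O's best at [OX./.../X..]: (1,1)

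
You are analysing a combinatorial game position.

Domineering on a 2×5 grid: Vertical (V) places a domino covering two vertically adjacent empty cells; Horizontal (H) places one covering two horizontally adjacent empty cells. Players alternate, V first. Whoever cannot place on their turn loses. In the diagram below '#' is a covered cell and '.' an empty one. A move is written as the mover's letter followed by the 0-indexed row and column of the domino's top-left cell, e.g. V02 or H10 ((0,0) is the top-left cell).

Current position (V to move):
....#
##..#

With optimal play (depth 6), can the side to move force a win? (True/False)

p1 V@[....#/##..#]: V02[..#.#/###.#]+1* V03[...##/##.##]-1
p2 H@[..#.#/###.#]: H00[###.#/###.#]-1*
p3 V@[###.#/###.#]: V03[#####/#####]+1*
p4 H@[#####/#####] terminal -1; root [....#/##..#] d6

V winning at [....#/##..#]: True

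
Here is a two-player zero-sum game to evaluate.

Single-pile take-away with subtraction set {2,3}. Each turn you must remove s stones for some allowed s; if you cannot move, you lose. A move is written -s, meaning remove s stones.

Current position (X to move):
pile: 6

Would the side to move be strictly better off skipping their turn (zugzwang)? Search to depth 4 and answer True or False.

[6] X move#1: -2:-1/4*, -3:-1/3
[4] O move#2: -2:-1/2, -3:+1/1*
[1] end (terminal -1, X#3); searched 6 to 4
pass branch (O moves first from the same position):
  | [6] O move#1: -2:-1/4*, -3:-1/3
  | [4] X move#2: -2:-1/2, -3:+1/1*
  | [1] end (terminal -1, O#3); searched 6 to 4
X moving scores -1; X passing scores +1

zugzwang(6, X) = True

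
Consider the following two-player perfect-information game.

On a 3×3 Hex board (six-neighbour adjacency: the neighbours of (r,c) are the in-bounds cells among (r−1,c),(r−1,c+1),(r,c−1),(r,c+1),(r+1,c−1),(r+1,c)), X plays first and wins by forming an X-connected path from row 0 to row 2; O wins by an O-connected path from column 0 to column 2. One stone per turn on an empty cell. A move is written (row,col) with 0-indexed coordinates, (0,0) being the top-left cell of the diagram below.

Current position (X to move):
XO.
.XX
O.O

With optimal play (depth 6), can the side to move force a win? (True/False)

X winning at [XO./.XX/O.O]: True

p1 X@[XO./.XX/O.O]: (0,2)[XOX/.XX/O.O]-1 (1,0)[XO./XXX/O.O]-1 (2,1)[XO./.XX/OXO]+1*
p2 O@[XO./.XX/OXO]: (0,2)[XOO/.XX/OXO]-1* (1,0)[XO./OXX/OXO]-1
p3 X@[XOO/.XX/OXO]: (1,0)[XOO/XXX/OXO]+1*
p4 O@[XOO/XXX/OXO] terminal -1; root [XO./.XX/O.O] d6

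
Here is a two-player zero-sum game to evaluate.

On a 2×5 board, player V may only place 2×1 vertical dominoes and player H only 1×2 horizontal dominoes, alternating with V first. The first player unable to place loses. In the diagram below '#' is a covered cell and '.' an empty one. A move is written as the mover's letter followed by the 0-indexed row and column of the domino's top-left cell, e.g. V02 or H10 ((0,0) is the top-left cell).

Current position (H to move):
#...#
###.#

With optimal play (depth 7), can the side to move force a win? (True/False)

H winning at [#...#/###.#]: True

ply 1, H at #...#/###.# | H01=-1→###.#/###.#; H02=+1→#.###/###.#*
ply 2: #.###/###.# is terminal -1 (V); from #...#/###.# depth 7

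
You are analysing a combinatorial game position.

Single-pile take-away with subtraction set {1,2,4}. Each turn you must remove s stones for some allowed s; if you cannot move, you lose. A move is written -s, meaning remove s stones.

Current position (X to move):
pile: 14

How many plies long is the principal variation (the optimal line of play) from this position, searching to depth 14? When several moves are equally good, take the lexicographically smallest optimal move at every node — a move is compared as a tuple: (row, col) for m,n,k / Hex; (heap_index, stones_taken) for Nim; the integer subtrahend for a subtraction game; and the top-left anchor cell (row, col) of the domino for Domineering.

p1 X@[14]: -1[13]-1 -2[12]+1* -4[10]-1
p2 O@[12]: -1[11]-1* -2[10]-1 -4[8]-1
p3 X@[11]: -1[10]-1 -2[9]+1* -4[7]-1
p4 O@[9]: -1[8]-1* -2[7]-1 -4[5]-1
p5 X@[8]: -1[7]-1 -2[6]+1* -4[4]-1
p6 O@[6]: -1[5]-1* -2[4]-1 -4[2]-1
p7 X@[5]: -1[4]-1 -2[3]+1* -4[1]-1
p8 O@[3]: -1[2]-1* -2[1]-1
p9 X@[2]: -1[1]-1 -2[0]+1*
p10 O@[0] terminal -1; root [14] d14

PV length from [14]: 9 plies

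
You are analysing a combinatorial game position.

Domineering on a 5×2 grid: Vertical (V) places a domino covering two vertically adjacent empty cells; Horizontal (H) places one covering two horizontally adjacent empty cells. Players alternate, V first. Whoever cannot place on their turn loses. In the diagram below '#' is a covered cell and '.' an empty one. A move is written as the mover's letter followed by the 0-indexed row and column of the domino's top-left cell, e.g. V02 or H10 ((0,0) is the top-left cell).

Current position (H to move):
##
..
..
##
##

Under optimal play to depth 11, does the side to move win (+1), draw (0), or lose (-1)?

[##/../../##/##] H move#1: H10:+1/##/##/../##/##*, H20:+1/##/../##/##/##
[##/##/../##/##] end (terminal -1, V#2); searched ##/../../##/## to 11

value(##/../../##/##, H) = +1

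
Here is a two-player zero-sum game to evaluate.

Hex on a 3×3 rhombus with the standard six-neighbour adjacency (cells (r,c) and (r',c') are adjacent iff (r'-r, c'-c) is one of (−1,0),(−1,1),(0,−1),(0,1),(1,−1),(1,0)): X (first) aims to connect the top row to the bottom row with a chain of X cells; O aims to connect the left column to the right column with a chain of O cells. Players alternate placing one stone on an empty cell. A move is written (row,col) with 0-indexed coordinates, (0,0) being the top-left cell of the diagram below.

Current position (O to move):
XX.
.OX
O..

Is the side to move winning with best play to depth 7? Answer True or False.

p1 O@[XX./.OX/O..]: (0,2)[XXO/.OX/O..]+1* (1,0)[XX./OOX/O..]-1 (2,1)[XX./.OX/OO.]+1 (2,2)[XX./.OX/O.O]+1
p2 X@[XXO/.OX/O..] terminal -1; root [XX./.OX/O..] d7

O winning at [XX./.OX/O..]: True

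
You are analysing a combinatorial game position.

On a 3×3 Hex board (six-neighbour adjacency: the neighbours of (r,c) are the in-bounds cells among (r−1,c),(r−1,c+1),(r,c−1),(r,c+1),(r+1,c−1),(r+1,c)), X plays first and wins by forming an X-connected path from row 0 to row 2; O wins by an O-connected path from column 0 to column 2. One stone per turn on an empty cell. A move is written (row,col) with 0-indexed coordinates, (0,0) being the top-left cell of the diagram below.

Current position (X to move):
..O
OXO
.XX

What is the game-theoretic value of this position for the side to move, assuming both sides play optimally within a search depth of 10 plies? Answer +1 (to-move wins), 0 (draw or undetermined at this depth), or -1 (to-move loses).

value(..O/OXO/.XX, X) = +1

p1 X@[..O/OXO/.XX]: (0,0)[X.O/OXO/.XX]-1 (0,1)[.XO/OXO/.XX]+1* (2,0)[..O/OXO/XXX]-1
p2 O@[.XO/OXO/.XX] terminal -1; root [..O/OXO/.XX] d10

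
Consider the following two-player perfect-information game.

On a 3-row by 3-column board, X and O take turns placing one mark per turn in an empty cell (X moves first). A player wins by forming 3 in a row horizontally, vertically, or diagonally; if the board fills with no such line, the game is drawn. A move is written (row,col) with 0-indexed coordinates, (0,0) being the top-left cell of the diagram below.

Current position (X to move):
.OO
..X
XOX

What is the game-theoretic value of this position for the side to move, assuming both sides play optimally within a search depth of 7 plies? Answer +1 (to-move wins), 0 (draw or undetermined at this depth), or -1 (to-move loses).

[.OO/..X/XOX] X move#1: (0,0):-1/XOO/..X/XOX*, (1,0):-1/.OO/X.X/XOX, (1,1):-1/.OO/.XX/XOX
[XOO/..X/XOX] O move#2: (1,0):-1/XOO/O.X/XOX, (1,1):+1/XOO/.OX/XOX*
[XOO/.OX/XOX] end (terminal -1, X#3); searched .OO/..X/XOX to 7

value(.OO/..X/XOX, X) = -1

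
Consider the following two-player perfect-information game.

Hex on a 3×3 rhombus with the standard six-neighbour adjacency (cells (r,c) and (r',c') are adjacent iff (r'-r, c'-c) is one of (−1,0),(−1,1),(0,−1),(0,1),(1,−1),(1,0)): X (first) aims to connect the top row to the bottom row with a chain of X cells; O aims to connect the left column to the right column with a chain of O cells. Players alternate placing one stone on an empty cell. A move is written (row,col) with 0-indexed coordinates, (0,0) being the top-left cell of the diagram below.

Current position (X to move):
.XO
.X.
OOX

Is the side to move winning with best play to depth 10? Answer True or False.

ply 1, X at .XO/.X./OOX | (0,0)=-1→XXO/.X./OOX; (1,0)=-1→.XO/XX./OOX; (1,2)=+1→.XO/.XX/OOX*
ply 2: .XO/.XX/OOX is terminal -1 (O); from .XO/.X./OOX depth 10

X winning at [.XO/.X./OOX]: True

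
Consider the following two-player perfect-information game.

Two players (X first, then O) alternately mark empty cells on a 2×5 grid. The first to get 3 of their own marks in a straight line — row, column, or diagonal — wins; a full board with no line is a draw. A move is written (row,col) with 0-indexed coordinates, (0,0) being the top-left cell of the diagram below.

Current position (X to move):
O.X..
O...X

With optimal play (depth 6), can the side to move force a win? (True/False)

ply 1, X at O.X../O...X | (0,1)=+0→OXX../O...X; (0,3)=+1→O.XX./O...X*; (0,4)=+0→O.X.X/O...X; (1,1)=+0→O.X../OX..X; (1,2)=+1→O.X../O.X.X; (1,3)=+0→O.X../O..XX
ply 2, O at O.XX./O...X | (0,1)=-1→OOXX./O...X*; (0,4)=-1→O.XXO/O...X; (1,1)=-1→O.XX./OO..X; (1,2)=-1→O.XX./O.O.X; (1,3)=-1→O.XX./O..OX
ply 3, X at OOXX./O...X | (0,4)=+1→OOXXX/O...X*; (1,1)=+0→OOXX./OX..X; (1,2)=+1→OOXX./O.X.X; (1,3)=+1→OOXX./O..XX
ply 4: OOXXX/O...X is terminal -1 (O); from O.X../O...X depth 6

X winning at [O.X../O...X]: True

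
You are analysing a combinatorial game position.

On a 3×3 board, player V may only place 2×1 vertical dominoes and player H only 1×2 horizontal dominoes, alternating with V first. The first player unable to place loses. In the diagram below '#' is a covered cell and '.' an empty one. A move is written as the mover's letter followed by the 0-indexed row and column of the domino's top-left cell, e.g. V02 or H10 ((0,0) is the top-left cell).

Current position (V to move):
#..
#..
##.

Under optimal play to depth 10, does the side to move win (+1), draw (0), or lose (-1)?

p1 V@[#../#../##.]: V01[##./##./##.]+1* V02[#.#/#.#/##.]+1 V12[#../#.#/###]-1
p2 H@[##./##./##.] terminal -1; root [#../#../##.] d10

value(#../#../##., V) = +1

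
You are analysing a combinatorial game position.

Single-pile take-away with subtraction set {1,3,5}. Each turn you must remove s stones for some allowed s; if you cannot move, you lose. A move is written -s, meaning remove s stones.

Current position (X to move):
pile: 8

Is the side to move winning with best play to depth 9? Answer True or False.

p1 X@[8]: -1[7]-1* -3[5]-1 -5[3]-1
p2 O@[7]: -1[6]+1* -3[4]+1 -5[2]+1
p3 X@[6]: -1[5]-1* -3[3]-1 -5[1]-1
p4 O@[5]: -1[4]+1* -3[2]+1 -5[0]+1
p5 X@[4]: -1[3]-1* -3[1]-1
p6 O@[3]: -1[2]+1* -3[0]+1
p7 X@[2]: -1[1]-1*
p8 O@[1]: -1[0]+1*
p9 X@[0] terminal -1; root [8] d9

X winning at [8]: False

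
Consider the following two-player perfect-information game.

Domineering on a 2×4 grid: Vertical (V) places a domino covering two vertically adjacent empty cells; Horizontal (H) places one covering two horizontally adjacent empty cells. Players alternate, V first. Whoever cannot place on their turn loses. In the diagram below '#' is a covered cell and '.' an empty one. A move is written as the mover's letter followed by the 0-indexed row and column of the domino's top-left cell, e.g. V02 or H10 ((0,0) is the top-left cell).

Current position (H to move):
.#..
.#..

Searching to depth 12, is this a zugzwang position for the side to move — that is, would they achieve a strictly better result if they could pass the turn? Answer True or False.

zugzwang(.#../.#.., H) = False

ply 1, H at .#../.#.. | H02=+1→.###/.#..*; H12=+1→.#../.###
ply 2, V at .###/.#.. | V00=-1→####/##..*
ply 3, H at ####/##.. | H12=+1→####/####*
ply 4: ####/#### is terminal -1 (V); from .#../.#.. depth 12
suppose H passes — search the same position with V to move:
pass> ply 1, V at .#../.#.. | V00=-1→##../##..; V02=+1→.##./.##.*; V03=+1→.#.#/.#.#
pass> ply 2: .##./.##. is terminal -1 (H); from .#../.#.. depth 12
for H: play +1, pass -1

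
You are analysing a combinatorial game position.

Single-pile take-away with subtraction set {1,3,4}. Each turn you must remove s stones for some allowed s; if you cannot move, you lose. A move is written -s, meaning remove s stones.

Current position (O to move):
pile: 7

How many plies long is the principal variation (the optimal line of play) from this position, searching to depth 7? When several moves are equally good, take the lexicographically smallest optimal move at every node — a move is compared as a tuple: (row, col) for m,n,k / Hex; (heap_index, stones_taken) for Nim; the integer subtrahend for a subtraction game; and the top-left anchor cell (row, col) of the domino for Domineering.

ply 1, O at 7 | -1=-1→6*; -3=-1→4; -4=-1→3
ply 2, X at 6 | -1=-1→5; -3=-1→3; -4=+1→2*
ply 3, O at 2 | -1=-1→1*
ply 4, X at 1 | -1=+1→0*
ply 5: 0 is terminal -1 (O); from 7 depth 7

PV length from [7]: 4 plies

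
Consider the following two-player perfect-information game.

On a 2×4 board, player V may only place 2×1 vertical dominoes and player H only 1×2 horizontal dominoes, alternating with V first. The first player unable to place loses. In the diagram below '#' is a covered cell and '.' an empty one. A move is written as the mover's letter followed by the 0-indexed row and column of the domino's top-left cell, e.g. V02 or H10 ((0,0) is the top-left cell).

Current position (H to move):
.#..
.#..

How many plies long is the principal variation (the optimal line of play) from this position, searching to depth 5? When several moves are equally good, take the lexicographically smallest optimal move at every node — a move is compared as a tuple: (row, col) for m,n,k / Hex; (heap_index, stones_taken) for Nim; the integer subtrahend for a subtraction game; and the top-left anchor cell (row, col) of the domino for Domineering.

PV length from [.#../.#..]: 3 plies

ply 1, H at .#../.#.. | H02=+1→.###/.#..*; H12=+1→.#../.###
ply 2, V at .###/.#.. | V00=-1→####/##..*
ply 3, H at ####/##.. | H12=+1→####/####*
ply 4: ####/#### is terminal -1 (V); from .#../.#.. depth 5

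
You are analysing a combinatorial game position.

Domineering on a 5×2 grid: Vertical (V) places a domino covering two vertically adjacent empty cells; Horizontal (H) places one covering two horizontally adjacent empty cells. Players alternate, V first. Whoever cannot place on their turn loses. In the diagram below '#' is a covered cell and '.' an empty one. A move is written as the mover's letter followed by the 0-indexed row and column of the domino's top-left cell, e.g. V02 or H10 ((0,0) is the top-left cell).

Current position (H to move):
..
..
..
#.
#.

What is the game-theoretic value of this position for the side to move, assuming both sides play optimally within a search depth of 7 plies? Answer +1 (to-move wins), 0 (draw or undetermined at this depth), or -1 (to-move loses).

value(../../../#./#., H) = +1

ply 1, H at ../../../#./#. | H00=-1→##/../../#./#.; H10=+1→../##/../#./#.*; H20=-1→../../##/#./#.
ply 2, V at ../##/../#./#. | V21=-1→../##/.#/##/#.*; V31=-1→../##/../##/##
ply 3, H at ../##/.#/##/#. | H00=+1→##/##/.#/##/#.*
ply 4: ##/##/.#/##/#. is terminal -1 (V); from ../../../#./#. depth 7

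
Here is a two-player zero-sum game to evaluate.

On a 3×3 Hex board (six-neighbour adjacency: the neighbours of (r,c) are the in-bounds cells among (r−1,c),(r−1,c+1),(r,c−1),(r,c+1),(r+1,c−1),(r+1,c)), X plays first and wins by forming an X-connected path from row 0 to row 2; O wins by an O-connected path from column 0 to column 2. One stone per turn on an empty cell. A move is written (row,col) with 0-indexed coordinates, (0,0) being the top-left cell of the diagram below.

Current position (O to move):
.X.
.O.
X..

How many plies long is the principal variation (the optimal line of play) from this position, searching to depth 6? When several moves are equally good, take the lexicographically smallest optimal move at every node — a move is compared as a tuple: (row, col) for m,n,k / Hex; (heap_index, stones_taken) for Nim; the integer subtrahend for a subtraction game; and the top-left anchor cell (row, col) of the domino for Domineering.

PV length from [.X./.O./X..]: 3 plies

p1 O@[.X./.O./X..]: (0,0)[OX./.O./X..]-1 (0,2)[.XO/.O./X..]-1 (1,0)[.X./OO./X..]+1* (1,2)[.X./.OO/X..]-1 (2,1)[.X./.O./XO.]-1 (2,2)[.X./.O./X.O]-1
p2 X@[.X./OO./X..]: (0,0)[XX./OO./X..]-1* (0,2)[.XX/OO./X..]-1 (1,2)[.X./OOX/X..]-1 (2,1)[.X./OO./XX.]-1 (2,2)[.X./OO./X.X]-1
p3 O@[XX./OO./X..]: (0,2)[XXO/OO./X..]+1* (1,2)[XX./OOO/X..]+1 (2,1)[XX./OO./XO.]+1 (2,2)[XX./OO./X.O]+1
p4 X@[XXO/OO./X..] terminal -1; root [.X./.O./X..] d6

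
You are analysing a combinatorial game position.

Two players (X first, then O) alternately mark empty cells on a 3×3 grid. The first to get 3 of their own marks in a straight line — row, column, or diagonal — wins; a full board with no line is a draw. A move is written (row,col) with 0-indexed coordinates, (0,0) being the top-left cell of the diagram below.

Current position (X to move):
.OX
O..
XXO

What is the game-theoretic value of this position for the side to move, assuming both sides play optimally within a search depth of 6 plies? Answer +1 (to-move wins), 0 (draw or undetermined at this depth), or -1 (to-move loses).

[.OX/O../XXO] X move#1: (0,0):+0/XOX/O../XXO, (1,1):+1/.OX/OX./XXO*, (1,2):+0/.OX/O.X/XXO
[.OX/OX./XXO] end (terminal -1, O#2); searched .OX/O../XXO to 6

value(.OX/O../XXO, X) = +1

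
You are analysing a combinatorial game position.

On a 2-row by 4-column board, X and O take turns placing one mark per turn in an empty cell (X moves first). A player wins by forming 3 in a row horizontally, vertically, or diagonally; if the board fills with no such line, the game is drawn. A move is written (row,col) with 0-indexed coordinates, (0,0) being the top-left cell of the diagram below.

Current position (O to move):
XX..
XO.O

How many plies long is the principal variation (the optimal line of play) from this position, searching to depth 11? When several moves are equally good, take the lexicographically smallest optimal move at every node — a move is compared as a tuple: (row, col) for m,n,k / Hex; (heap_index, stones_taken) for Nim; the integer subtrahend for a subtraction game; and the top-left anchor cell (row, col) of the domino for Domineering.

PV length from [XX../XO.O]: 1 ply

[XX../XO.O] O move#1: (0,2):+0/XXO./XO.O, (0,3):-1/XX.O/XO.O, (1,2):+1/XX../XOOO*
[XX../XOOO] end (terminal -1, X#2); searched XX../XO.O to 11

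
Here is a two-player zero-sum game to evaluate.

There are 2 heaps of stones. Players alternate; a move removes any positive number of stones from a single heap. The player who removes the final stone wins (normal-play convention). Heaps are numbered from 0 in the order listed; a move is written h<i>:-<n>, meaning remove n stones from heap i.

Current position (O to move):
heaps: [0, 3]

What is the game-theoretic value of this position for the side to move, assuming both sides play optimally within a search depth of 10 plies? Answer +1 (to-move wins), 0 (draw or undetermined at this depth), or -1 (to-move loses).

ply 1, O at (0,3) | h1:-1=-1→(0,2); h1:-2=-1→(0,1); h1:-3=+1→(0,0)*
ply 2: (0,0) is terminal -1 (X); from (0,3) depth 10

value((0,3), O) = +1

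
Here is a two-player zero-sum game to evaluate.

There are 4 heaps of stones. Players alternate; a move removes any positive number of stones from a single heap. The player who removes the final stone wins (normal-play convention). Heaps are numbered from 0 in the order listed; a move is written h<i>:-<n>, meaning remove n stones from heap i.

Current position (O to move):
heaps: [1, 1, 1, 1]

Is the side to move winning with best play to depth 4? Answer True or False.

O winning at [(1,1,1,1)]: False

p1 O@[(1,1,1,1)]: h0:-1[(0,1,1,1)]-1* h1:-1[(1,0,1,1)]-1 h2:-1[(1,1,0,1)]-1 h3:-1[(1,1,1,0)]-1
p2 X@[(0,1,1,1)]: h1:-1[(0,0,1,1)]+1* h2:-1[(0,1,0,1)]+1 h3:-1[(0,1,1,0)]+1
p3 O@[(0,0,1,1)]: h2:-1[(0,0,0,1)]-1* h3:-1[(0,0,1,0)]-1
p4 X@[(0,0,0,1)]: h3:-1[(0,0,0,0)]+1*
p5 O@[(0,0,0,0)] terminal -1; root [(1,1,1,1)] d4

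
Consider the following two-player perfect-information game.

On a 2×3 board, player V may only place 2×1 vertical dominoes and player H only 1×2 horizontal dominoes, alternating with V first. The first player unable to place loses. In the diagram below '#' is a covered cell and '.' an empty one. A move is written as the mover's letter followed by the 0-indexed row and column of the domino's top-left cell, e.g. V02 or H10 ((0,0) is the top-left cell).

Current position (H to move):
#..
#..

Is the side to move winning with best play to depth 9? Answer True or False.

H winning at [#../#..]: True

ply 1, H at #../#.. | H01=+1→###/#..*; H11=+1→#../###
ply 2: ###/#.. is terminal -1 (V); from #../#.. depth 9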